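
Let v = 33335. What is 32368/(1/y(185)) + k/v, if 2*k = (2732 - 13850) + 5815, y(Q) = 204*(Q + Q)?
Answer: 162883919783497/66670 ≈ 2.4431e+9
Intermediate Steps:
y(Q) = 408*Q (y(Q) = 204*(2*Q) = 408*Q)
k = -5303/2 (k = ((2732 - 13850) + 5815)/2 = (-11118 + 5815)/2 = (1/2)*(-5303) = -5303/2 ≈ -2651.5)
32368/(1/y(185)) + k/v = 32368/(1/(408*185)) - 5303/2/33335 = 32368/(1/75480) - 5303/2*1/33335 = 32368/(1/75480) - 5303/66670 = 32368*75480 - 5303/66670 = 2443136640 - 5303/66670 = 162883919783497/66670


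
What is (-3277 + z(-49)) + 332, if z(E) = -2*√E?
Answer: -2945 - 14*I ≈ -2945.0 - 14.0*I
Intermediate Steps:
(-3277 + z(-49)) + 332 = (-3277 - 14*I) + 332 = -2945 - 14*I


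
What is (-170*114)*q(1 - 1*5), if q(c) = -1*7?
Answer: 135660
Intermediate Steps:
q(c) = -7
(-170*114)*q(1 - 1*5) = -170*114*(-7) = -19380*(-7) = 135660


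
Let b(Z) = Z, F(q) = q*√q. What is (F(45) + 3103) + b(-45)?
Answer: 3058 + 135*√5 ≈ 3359.9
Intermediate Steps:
F(q) = q^(3/2)
(F(45) + 3103) + b(-45) = (45^(3/2) + 3103) - 45 = (135*√5 + 3103) - 45 = (3103 + 135*√5) - 45 = 3058 + 135*√5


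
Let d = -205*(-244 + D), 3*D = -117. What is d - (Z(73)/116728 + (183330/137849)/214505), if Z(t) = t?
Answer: 40048510819028753955/690313044126872 ≈ 58015.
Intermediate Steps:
D = -39 (D = (⅓)*(-117) = -39)
d = 58015 (d = -205*(-244 - 39) = -205*(-283) = 58015)
d - (Z(73)/116728 + (183330/137849)/214505) = 58015 - (73/116728 + (183330/137849)/214505) = 58015 - (73*(1/116728) + (183330*(1/137849))*(1/214505)) = 58015 - (73/116728 + (183330/137849)*(1/214505)) = 58015 - (73/116728 + 36666/5913859949) = 58015 - 1*435991725125/690313044126872 = 58015 - 435991725125/690313044126872 = 40048510819028753955/690313044126872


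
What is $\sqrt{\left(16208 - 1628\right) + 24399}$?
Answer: $3 \sqrt{4331} \approx 197.43$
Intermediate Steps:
$\sqrt{\left(16208 - 1628\right) + 24399} = \sqrt{14580 + 24399} = \sqrt{38979} = 3 \sqrt{4331}$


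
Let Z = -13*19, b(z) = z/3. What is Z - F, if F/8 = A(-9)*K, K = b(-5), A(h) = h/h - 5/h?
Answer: -6109/27 ≈ -226.26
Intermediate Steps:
b(z) = z/3 (b(z) = z*(1/3) = z/3)
A(h) = 1 - 5/h
K = -5/3 (K = (1/3)*(-5) = -5/3 ≈ -1.6667)
Z = -247
F = -560/27 (F = 8*(((-5 - 9)/(-9))*(-5/3)) = 8*(-1/9*(-14)*(-5/3)) = 8*((14/9)*(-5/3)) = 8*(-70/27) = -560/27 ≈ -20.741)
Z - F = -247 - 1*(-560/27) = -247 + 560/27 = -6109/27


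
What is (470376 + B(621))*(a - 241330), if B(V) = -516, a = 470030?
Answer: 107456982000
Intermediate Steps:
(470376 + B(621))*(a - 241330) = (470376 - 516)*(470030 - 241330) = 469860*228700 = 107456982000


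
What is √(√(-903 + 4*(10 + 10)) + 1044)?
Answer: √(1044 + I*√823) ≈ 32.314 + 0.4439*I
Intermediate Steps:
√(√(-903 + 4*(10 + 10)) + 1044) = √(√(-903 + 4*20) + 1044) = √(√(-903 + 80) + 1044) = √(√(-823) + 1044) = √(I*√823 + 1044) = √(1044 + I*√823)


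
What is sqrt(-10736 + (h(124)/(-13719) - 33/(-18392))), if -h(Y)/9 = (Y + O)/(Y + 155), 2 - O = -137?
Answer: I*sqrt(1357135653245528048970)/355541604 ≈ 103.61*I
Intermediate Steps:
O = 139 (O = 2 - 1*(-137) = 2 + 137 = 139)
h(Y) = -9*(139 + Y)/(155 + Y) (h(Y) = -9*(Y + 139)/(Y + 155) = -9*(139 + Y)/(155 + Y))
sqrt(-10736 + (h(124)/(-13719) - 33/(-18392))) = sqrt(-10736 + ((9*(-139 - 1*124)/(155 + 124))/(-13719) - 33/(-18392))) = sqrt(-10736 + ((9*(-139 - 124)/279)*(-1/13719) - 33*(-1/18392))) = sqrt(-10736 + ((9*(1/279)*(-263))*(-1/13719) + 3/1672)) = sqrt(-10736 + (-263/31*(-1/13719) + 3/1672)) = sqrt(-10736 + (263/425289 + 3/1672)) = sqrt(-10736 + 1715603/711083208) = sqrt(-7634187605485/711083208) = I*sqrt(1357135653245528048970)/355541604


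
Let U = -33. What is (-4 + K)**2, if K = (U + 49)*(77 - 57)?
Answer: 99856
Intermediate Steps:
K = 320 (K = (-33 + 49)*(77 - 57) = 16*20 = 320)
(-4 + K)**2 = (-4 + 320)**2 = 316**2 = 99856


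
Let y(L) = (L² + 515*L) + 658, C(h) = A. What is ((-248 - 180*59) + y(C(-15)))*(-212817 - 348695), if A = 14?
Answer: 1574479648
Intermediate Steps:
C(h) = 14
y(L) = 658 + L² + 515*L
((-248 - 180*59) + y(C(-15)))*(-212817 - 348695) = ((-248 - 180*59) + (658 + 14² + 515*14))*(-212817 - 348695) = ((-248 - 10620) + (658 + 196 + 7210))*(-561512) = (-10868 + 8064)*(-561512) = -2804*(-561512) = 1574479648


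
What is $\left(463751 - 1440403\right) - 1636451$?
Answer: $-2613103$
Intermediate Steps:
$\left(463751 - 1440403\right) - 1636451 = -976652 - 1636451 = -2613103$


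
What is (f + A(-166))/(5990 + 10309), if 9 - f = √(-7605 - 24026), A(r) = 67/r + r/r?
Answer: 177/300626 - I*√31631/16299 ≈ 0.00058877 - 0.010912*I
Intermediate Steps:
A(r) = 1 + 67/r (A(r) = 67/r + 1 = 1 + 67/r)
f = 9 - I*√31631 (f = 9 - √(-7605 - 24026) = 9 - √(-31631) = 9 - I*√31631 ≈ 9.0 - 177.85*I)
(f + A(-166))/(5990 + 10309) = ((9 - I*√31631) + (67 - 166)/(-166))/(5990 + 10309) = ((9 - I*√31631) - 1/166*(-99))/16299 = ((9 - I*√31631) + 99/166)*(1/16299) = (1593/166 - I*√31631)*(1/16299) = 177/300626 - I*√31631/16299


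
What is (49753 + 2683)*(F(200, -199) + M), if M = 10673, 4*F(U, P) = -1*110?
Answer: 558207438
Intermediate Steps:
F(U, P) = -55/2 (F(U, P) = (-1*110)/4 = (1/4)*(-110) = -55/2)
(49753 + 2683)*(F(200, -199) + M) = (49753 + 2683)*(-55/2 + 10673) = 52436*(21291/2) = 558207438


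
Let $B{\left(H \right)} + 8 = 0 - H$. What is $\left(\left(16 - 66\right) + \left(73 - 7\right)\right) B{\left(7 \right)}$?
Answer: $-240$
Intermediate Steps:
$B{\left(H \right)} = -8 - H$ ($B{\left(H \right)} = -8 + \left(0 - H\right) = -8 - H$)
$\left(\left(16 - 66\right) + \left(73 - 7\right)\right) B{\left(7 \right)} = \left(\left(16 - 66\right) + \left(73 - 7\right)\right) \left(-8 - 7\right) = \left(-50 + 66\right) \left(-15\right) = 16 \left(-15\right) = -240$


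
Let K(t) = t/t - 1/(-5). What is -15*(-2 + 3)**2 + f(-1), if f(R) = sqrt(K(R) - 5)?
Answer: -15 + I*sqrt(95)/5 ≈ -15.0 + 1.9494*I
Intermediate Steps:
K(t) = 6/5 (K(t) = 1 - 1*(-1/5) = 1 + 1/5 = 6/5)
f(R) = I*sqrt(95)/5 (f(R) = sqrt(6/5 - 5) = sqrt(-19/5) = I*sqrt(95)/5)
-15*(-2 + 3)**2 + f(-1) = -15*(-2 + 3)**2 + I*sqrt(95)/5 = -15*1**2 + I*sqrt(95)/5 = -15*1 + I*sqrt(95)/5 = -15 + I*sqrt(95)/5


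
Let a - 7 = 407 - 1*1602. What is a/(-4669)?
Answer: 1188/4669 ≈ 0.25444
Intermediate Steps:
a = -1188 (a = 7 + (407 - 1*1602) = 7 + (407 - 1602) = 7 - 1195 = -1188)
a/(-4669) = -1188/(-4669) = -1188*(-1/4669) = 1188/4669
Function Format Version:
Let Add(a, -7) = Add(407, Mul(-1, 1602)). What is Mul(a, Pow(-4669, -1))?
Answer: Rational(1188, 4669) ≈ 0.25444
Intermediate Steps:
a = -1188 (a = Add(7, Add(407, Mul(-1, 1602))) = Add(7, Add(407, -1602)) = Add(7, -1195) = -1188)
Mul(a, Pow(-4669, -1)) = Mul(-1188, Pow(-4669, -1)) = Mul(-1188, Rational(-1, 4669)) = Rational(1188, 4669)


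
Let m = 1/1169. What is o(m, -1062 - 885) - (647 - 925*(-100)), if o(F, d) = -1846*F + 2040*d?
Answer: -4752018409/1169 ≈ -4.0650e+6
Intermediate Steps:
m = 1/1169 ≈ 0.00085543
o(m, -1062 - 885) - (647 - 925*(-100)) = (-1846*1/1169 + 2040*(-1062 - 885)) - (647 - 925*(-100)) = (-1846/1169 + 2040*(-1947)) - (647 + 92500) = (-1846/1169 - 3971880) - 1*93147 = -4643129566/1169 - 93147 = -4752018409/1169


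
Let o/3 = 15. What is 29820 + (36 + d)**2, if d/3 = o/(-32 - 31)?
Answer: 1517349/49 ≈ 30966.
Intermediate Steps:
o = 45 (o = 3*15 = 45)
d = -15/7 (d = 3*(45/(-32 - 31)) = 3*(45/(-63)) = 3*(45*(-1/63)) = 3*(-5/7) = -15/7 ≈ -2.1429)
29820 + (36 + d)**2 = 29820 + (36 - 15/7)**2 = 29820 + (237/7)**2 = 29820 + 56169/49 = 1517349/49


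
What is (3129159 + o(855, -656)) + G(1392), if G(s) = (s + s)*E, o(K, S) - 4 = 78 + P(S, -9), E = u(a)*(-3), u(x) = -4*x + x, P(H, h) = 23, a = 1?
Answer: 3154320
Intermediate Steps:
u(x) = -3*x
E = 9 (E = -3*1*(-3) = -3*(-3) = 9)
o(K, S) = 105 (o(K, S) = 4 + (78 + 23) = 4 + 101 = 105)
G(s) = 18*s (G(s) = (s + s)*9 = (2*s)*9 = 18*s)
(3129159 + o(855, -656)) + G(1392) = (3129159 + 105) + 18*1392 = 3129264 + 25056 = 3154320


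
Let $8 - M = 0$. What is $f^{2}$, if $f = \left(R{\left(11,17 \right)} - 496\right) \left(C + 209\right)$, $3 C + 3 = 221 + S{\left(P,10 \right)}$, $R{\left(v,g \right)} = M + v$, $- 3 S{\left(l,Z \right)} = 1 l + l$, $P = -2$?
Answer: $18108277489$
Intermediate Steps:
$M = 8$ ($M = 8 - 0 = 8 + 0 = 8$)
$S{\left(l,Z \right)} = - \frac{2 l}{3}$ ($S{\left(l,Z \right)} = - \frac{1 l + l}{3} = - \frac{l + l}{3} = - \frac{2 l}{3}$)
$R{\left(v,g \right)} = 8 + v$
$C = \frac{658}{9}$ ($C = -1 + \frac{221 - - \frac{4}{3}}{3} = -1 + \frac{221 + \frac{4}{3}}{3} = -1 + \frac{1}{3} \cdot \frac{667}{3} = -1 + \frac{667}{9} = \frac{658}{9} \approx 73.111$)
$f = -134567$ ($f = \left(\left(8 + 11\right) - 496\right) \left(\frac{658}{9} + 209\right) = \left(19 - 496\right) \frac{2539}{9} = \left(-477\right) \frac{2539}{9} = -134567$)
$f^{2} = \left(-134567\right)^{2} = 18108277489$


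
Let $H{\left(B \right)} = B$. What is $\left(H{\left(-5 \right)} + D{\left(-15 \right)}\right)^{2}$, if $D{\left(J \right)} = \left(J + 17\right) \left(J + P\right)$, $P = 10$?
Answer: $225$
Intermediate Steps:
$D{\left(J \right)} = \left(10 + J\right) \left(17 + J\right)$ ($D{\left(J \right)} = \left(J + 17\right) \left(J + 10\right) = \left(17 + J\right) \left(10 + J\right) = \left(10 + J\right) \left(17 + J\right)$)
$\left(H{\left(-5 \right)} + D{\left(-15 \right)}\right)^{2} = \left(-5 + \left(170 + \left(-15\right)^{2} + 27 \left(-15\right)\right)\right)^{2} = \left(-5 + \left(170 + 225 - 405\right)\right)^{2} = \left(-5 - 10\right)^{2} = \left(-15\right)^{2} = 225$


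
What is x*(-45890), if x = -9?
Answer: 413010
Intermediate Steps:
x*(-45890) = -9*(-45890) = 413010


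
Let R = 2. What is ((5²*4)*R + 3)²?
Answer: 41209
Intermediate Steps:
((5²*4)*R + 3)² = ((5²*4)*2 + 3)² = ((25*4)*2 + 3)² = (100*2 + 3)² = (200 + 3)² = 203² = 41209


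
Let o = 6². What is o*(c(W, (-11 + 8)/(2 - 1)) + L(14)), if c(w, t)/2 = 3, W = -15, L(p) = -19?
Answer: -468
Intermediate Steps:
o = 36
c(w, t) = 6 (c(w, t) = 2*3 = 6)
o*(c(W, (-11 + 8)/(2 - 1)) + L(14)) = 36*(6 - 19) = 36*(-13) = -468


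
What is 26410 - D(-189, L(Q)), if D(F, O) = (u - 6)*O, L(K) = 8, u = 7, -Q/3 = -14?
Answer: 26402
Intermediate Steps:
Q = 42 (Q = -3*(-14) = 42)
D(F, O) = O (D(F, O) = (7 - 6)*O = 1*O = O)
26410 - D(-189, L(Q)) = 26410 - 1*8 = 26410 - 8 = 26402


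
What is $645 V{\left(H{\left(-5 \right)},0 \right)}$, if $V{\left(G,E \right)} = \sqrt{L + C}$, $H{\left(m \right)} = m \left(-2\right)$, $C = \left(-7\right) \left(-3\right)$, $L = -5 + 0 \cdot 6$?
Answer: $2580$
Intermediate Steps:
$L = -5$ ($L = -5 + 0 = -5$)
$C = 21$
$H{\left(m \right)} = - 2 m$
$V{\left(G,E \right)} = 4$ ($V{\left(G,E \right)} = \sqrt{-5 + 21} = \sqrt{16} = 4$)
$645 V{\left(H{\left(-5 \right)},0 \right)} = 645 \cdot 4 = 2580$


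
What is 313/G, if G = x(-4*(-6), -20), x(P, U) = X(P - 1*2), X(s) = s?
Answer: 313/22 ≈ 14.227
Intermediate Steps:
x(P, U) = -2 + P (x(P, U) = P - 1*2 = P - 2 = -2 + P)
G = 22 (G = -2 - 4*(-6) = -2 + 24 = 22)
313/G = 313/22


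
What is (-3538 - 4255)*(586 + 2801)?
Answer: -26394891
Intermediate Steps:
(-3538 - 4255)*(586 + 2801) = -7793*3387 = -26394891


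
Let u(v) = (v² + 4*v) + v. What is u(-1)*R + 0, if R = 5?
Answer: -20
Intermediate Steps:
u(v) = v² + 5*v
u(-1)*R + 0 = -(5 - 1)*5 + 0 = -1*4*5 + 0 = -4*5 + 0 = -20 + 0 = -20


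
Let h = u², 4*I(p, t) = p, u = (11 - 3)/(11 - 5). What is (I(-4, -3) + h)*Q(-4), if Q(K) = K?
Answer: -28/9 ≈ -3.1111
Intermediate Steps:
u = 4/3 (u = 8/6 = 8*(⅙) = 4/3 ≈ 1.3333)
I(p, t) = p/4
h = 16/9 (h = (4/3)² = 16/9 ≈ 1.7778)
(I(-4, -3) + h)*Q(-4) = ((¼)*(-4) + 16/9)*(-4) = (-1 + 16/9)*(-4) = (7/9)*(-4) = -28/9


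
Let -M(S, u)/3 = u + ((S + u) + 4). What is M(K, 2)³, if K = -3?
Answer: -3375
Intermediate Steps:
M(S, u) = -12 - 6*u - 3*S (M(S, u) = -3*(u + ((S + u) + 4)) = -3*(u + (4 + S + u)) = -3*(4 + S + 2*u) = -12 - 6*u - 3*S)
M(K, 2)³ = (-12 - 6*2 - 3*(-3))³ = (-12 - 12 + 9)³ = (-15)³ = -3375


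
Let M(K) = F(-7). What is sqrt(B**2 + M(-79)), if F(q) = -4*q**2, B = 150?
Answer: 4*sqrt(1394) ≈ 149.35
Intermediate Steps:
M(K) = -196 (M(K) = -4*(-7)**2 = -4*49 = -196)
sqrt(B**2 + M(-79)) = sqrt(150**2 - 196) = sqrt(22500 - 196) = sqrt(22304) = 4*sqrt(1394)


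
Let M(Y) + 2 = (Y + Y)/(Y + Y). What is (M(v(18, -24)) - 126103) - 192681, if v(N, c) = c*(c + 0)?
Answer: -318785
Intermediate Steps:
v(N, c) = c² (v(N, c) = c*c = c²)
M(Y) = -1 (M(Y) = -2 + (Y + Y)/(Y + Y) = -2 + (2*Y)/((2*Y)) = -2 + (2*Y)*(1/(2*Y)) = -2 + 1 = -1)
(M(v(18, -24)) - 126103) - 192681 = (-1 - 126103) - 192681 = -126104 - 192681 = -318785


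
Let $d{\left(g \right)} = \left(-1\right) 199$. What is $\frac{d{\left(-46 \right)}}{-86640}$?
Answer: $\frac{199}{86640} \approx 0.0022969$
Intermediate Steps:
$d{\left(g \right)} = -199$
$\frac{d{\left(-46 \right)}}{-86640} = - \frac{199}{-86640} = \left(-199\right) \left(- \frac{1}{86640}\right) = \frac{199}{86640}$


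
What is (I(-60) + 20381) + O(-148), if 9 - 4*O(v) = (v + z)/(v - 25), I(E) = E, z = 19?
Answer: 3515890/173 ≈ 20323.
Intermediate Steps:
O(v) = 9/4 - (19 + v)/(4*(-25 + v)) (O(v) = 9/4 - (v + 19)/(4*(v - 25)) = 9/4 - (19 + v)/(4*(-25 + v)))
(I(-60) + 20381) + O(-148) = (-60 + 20381) + (-61 + 2*(-148))/(-25 - 148) = 20321 + (-61 - 296)/(-173) = 20321 - 1/173*(-357) = 20321 + 357/173 = 3515890/173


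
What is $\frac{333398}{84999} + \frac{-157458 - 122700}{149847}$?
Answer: $\frac{8715180088}{4245615051} \approx 2.0527$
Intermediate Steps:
$\frac{333398}{84999} + \frac{-157458 - 122700}{149847} = 333398 \cdot \frac{1}{84999} + \left(-157458 - 122700\right) \frac{1}{149847} = \frac{333398}{84999} - \frac{93386}{49949} = \frac{8715180088}{4245615051}$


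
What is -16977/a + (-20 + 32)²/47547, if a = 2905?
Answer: -89643011/15347115 ≈ -5.8410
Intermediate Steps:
-16977/a + (-20 + 32)²/47547 = -16977/2905 + (-20 + 32)²/47547 = -16977*1/2905 + 12²*(1/47547) = -16977/2905 + 144*(1/47547) = -16977/2905 + 16/5283 = -89643011/15347115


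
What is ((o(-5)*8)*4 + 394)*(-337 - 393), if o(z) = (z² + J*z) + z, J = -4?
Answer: -1222020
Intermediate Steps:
o(z) = z² - 3*z (o(z) = (z² - 4*z) + z = z² - 3*z)
((o(-5)*8)*4 + 394)*(-337 - 393) = ((-5*(-3 - 5)*8)*4 + 394)*(-337 - 393) = ((-5*(-8)*8)*4 + 394)*(-730) = ((40*8)*4 + 394)*(-730) = (320*4 + 394)*(-730) = (1280 + 394)*(-730) = 1674*(-730) = -1222020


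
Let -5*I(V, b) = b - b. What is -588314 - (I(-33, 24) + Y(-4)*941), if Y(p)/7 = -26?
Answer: -417052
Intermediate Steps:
I(V, b) = 0 (I(V, b) = -(b - b)/5 = -⅕*0 = 0)
Y(p) = -182 (Y(p) = 7*(-26) = -182)
-588314 - (I(-33, 24) + Y(-4)*941) = -588314 - (0 - 182*941) = -588314 - (0 - 171262) = -588314 - 1*(-171262) = -588314 + 171262 = -417052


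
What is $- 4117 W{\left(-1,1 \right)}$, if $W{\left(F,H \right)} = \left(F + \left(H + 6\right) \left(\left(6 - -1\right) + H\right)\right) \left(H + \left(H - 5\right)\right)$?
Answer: $679305$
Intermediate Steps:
$W{\left(F,H \right)} = \left(-5 + 2 H\right) \left(F + \left(6 + H\right) \left(7 + H\right)\right)$ ($W{\left(F,H \right)} = \left(F + \left(6 + H\right) \left(\left(6 + 1\right) + H\right)\right) \left(H + \left(-5 + H\right)\right) = \left(F + \left(6 + H\right) \left(7 + H\right)\right) \left(-5 + 2 H\right) = \left(-5 + 2 H\right) \left(F + \left(6 + H\right) \left(7 + H\right)\right)$)
$- 4117 W{\left(-1,1 \right)} = - 4117 \left(-210 - -5 + 2 \cdot 1^{3} + 19 \cdot 1 + 21 \cdot 1^{2} + 2 \left(-1\right) 1\right) = - 4117 \left(-210 + 5 + 2 \cdot 1 + 19 + 21 \cdot 1 - 2\right) = - 4117 \left(-210 + 5 + 2 + 19 + 21 - 2\right) = \left(-4117\right) \left(-165\right) = 679305$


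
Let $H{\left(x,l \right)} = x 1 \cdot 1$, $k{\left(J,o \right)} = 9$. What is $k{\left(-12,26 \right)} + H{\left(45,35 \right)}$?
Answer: $54$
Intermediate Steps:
$H{\left(x,l \right)} = x$ ($H{\left(x,l \right)} = x 1 = x$)
$k{\left(-12,26 \right)} + H{\left(45,35 \right)} = 9 + 45 = 54$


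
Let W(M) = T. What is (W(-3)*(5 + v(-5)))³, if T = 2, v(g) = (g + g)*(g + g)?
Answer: 9261000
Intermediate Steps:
v(g) = 4*g² (v(g) = (2*g)*(2*g) = 4*g²)
W(M) = 2
(W(-3)*(5 + v(-5)))³ = (2*(5 + 4*(-5)²))³ = (2*(5 + 4*25))³ = (2*(5 + 100))³ = (2*105)³ = 210³ = 9261000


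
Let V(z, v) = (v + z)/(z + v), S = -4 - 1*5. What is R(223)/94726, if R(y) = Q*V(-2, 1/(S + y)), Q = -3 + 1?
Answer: -1/47363 ≈ -2.1114e-5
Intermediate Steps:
Q = -2
S = -9 (S = -4 - 5 = -9)
V(z, v) = 1 (V(z, v) = (v + z)/(v + z) = 1)
R(y) = -2 (R(y) = -2*1 = -2)
R(223)/94726 = -2/94726 = -2*1/94726 = -1/47363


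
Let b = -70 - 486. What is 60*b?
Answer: -33360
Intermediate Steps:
b = -556
60*b = 60*(-556) = -33360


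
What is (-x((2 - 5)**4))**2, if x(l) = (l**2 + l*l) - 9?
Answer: 171950769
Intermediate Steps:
x(l) = -9 + 2*l**2 (x(l) = (l**2 + l**2) - 9 = 2*l**2 - 9 = -9 + 2*l**2)
(-x((2 - 5)**4))**2 = (-(-9 + 2*((2 - 5)**4)**2))**2 = (-(-9 + 2*((-3)**4)**2))**2 = (-(-9 + 2*81**2))**2 = (-(-9 + 2*6561))**2 = (-(-9 + 13122))**2 = (-1*13113)**2 = (-13113)**2 = 171950769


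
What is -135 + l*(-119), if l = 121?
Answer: -14534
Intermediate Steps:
-135 + l*(-119) = -135 + 121*(-119) = -135 - 14399 = -14534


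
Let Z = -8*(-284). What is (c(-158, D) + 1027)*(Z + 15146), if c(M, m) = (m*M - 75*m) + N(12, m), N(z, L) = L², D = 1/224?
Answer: 448326787749/25088 ≈ 1.7870e+7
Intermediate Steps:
D = 1/224 ≈ 0.0044643
Z = 2272
c(M, m) = m² - 75*m + M*m (c(M, m) = (m*M - 75*m) + m² = (M*m - 75*m) + m² = (-75*m + M*m) + m² = m² - 75*m + M*m)
(c(-158, D) + 1027)*(Z + 15146) = ((-75 - 158 + 1/224)/224 + 1027)*(2272 + 15146) = ((1/224)*(-52191/224) + 1027)*17418 = (-52191/50176 + 1027)*17418 = (51478561/50176)*17418 = 448326787749/25088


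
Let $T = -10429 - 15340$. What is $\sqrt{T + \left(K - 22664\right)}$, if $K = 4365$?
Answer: $2 i \sqrt{11017} \approx 209.92 i$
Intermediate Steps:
$T = -25769$
$\sqrt{T + \left(K - 22664\right)} = \sqrt{-25769 + \left(4365 - 22664\right)} = \sqrt{-25769 - 18299} = \sqrt{-44068} = 2 i \sqrt{11017}$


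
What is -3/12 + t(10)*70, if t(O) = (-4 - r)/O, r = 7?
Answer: -309/4 ≈ -77.250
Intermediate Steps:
t(O) = -11/O (t(O) = (-4 - 1*7)/O = (-4 - 7)/O = -11/O)
-3/12 + t(10)*70 = -3/12 - 11/10*70 = -3*1/12 - 11*⅒*70 = -¼ - 11/10*70 = -¼ - 77 = -309/4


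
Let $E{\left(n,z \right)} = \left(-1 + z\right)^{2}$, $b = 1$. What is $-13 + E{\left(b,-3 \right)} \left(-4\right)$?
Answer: $-77$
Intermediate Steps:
$-13 + E{\left(b,-3 \right)} \left(-4\right) = -13 + \left(-1 - 3\right)^{2} \left(-4\right) = -13 + \left(-4\right)^{2} \left(-4\right) = -13 + 16 \left(-4\right) = -13 - 64 = -77$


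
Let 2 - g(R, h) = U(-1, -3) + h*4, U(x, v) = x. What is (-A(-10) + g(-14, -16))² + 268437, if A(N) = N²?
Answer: 269526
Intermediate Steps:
g(R, h) = 3 - 4*h (g(R, h) = 2 - (-1 + h*4) = 2 - (-1 + 4*h) = 2 + (1 - 4*h) = 3 - 4*h)
(-A(-10) + g(-14, -16))² + 268437 = (-1*(-10)² + (3 - 4*(-16)))² + 268437 = (-1*100 + (3 + 64))² + 268437 = (-100 + 67)² + 268437 = (-33)² + 268437 = 1089 + 268437 = 269526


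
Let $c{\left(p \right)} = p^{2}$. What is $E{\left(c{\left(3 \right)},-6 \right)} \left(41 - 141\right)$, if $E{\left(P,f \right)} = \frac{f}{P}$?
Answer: $\frac{200}{3} \approx 66.667$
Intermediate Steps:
$E{\left(c{\left(3 \right)},-6 \right)} \left(41 - 141\right) = - \frac{6}{3^{2}} \left(41 - 141\right) = - \frac{6}{9} \left(-100\right) = \left(-6\right) \frac{1}{9} \left(-100\right) = \left(- \frac{2}{3}\right) \left(-100\right) = \frac{200}{3}$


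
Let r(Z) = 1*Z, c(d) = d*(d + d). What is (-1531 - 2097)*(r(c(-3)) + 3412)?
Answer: -12444040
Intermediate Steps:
c(d) = 2*d² (c(d) = d*(2*d) = 2*d²)
r(Z) = Z
(-1531 - 2097)*(r(c(-3)) + 3412) = (-1531 - 2097)*(2*(-3)² + 3412) = -3628*(2*9 + 3412) = -3628*(18 + 3412) = -3628*3430 = -12444040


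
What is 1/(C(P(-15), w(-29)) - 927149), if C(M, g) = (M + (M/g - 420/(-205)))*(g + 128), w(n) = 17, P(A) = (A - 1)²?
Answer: -697/618621233 ≈ -1.1267e-6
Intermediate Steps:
P(A) = (-1 + A)²
C(M, g) = (128 + g)*(84/41 + M + M/g) (C(M, g) = (M + (M/g - 420*(-1/205)))*(128 + g) = (M + (M/g + 84/41))*(128 + g) = (M + (84/41 + M/g))*(128 + g) = (84/41 + M + M/g)*(128 + g) = (128 + g)*(84/41 + M + M/g))
1/(C(P(-15), w(-29)) - 927149) = 1/((10752/41 + 129*(-1 - 15)² + (84/41)*17 + (-1 - 15)²*17 + 128*(-1 - 15)²/17) - 927149) = 1/((10752/41 + 129*(-16)² + 1428/41 + (-16)²*17 + 128*(-16)²*(1/17)) - 927149) = 1/((10752/41 + 129*256 + 1428/41 + 256*17 + 128*256*(1/17)) - 927149) = 1/((10752/41 + 33024 + 1428/41 + 4352 + 32768/17) - 927149) = 1/(27601620/697 - 927149) = 1/(-618621233/697) = -697/618621233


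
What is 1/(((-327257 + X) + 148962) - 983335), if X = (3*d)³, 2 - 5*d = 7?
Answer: -1/1161657 ≈ -8.6084e-7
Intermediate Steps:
d = -1 (d = ⅖ - ⅕*7 = ⅖ - 7/5 = -1)
X = -27 (X = (3*(-1))³ = (-3)³ = -27)
1/(((-327257 + X) + 148962) - 983335) = 1/(((-327257 - 27) + 148962) - 983335) = 1/((-327284 + 148962) - 983335) = 1/(-178322 - 983335) = 1/(-1161657) = -1/1161657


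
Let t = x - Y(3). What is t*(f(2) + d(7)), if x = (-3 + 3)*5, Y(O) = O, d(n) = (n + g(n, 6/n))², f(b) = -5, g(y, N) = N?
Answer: -8340/49 ≈ -170.20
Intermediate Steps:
d(n) = (n + 6/n)²
x = 0 (x = 0*5 = 0)
t = -3 (t = 0 - 1*3 = 0 - 3 = -3)
t*(f(2) + d(7)) = -3*(-5 + (6 + 7²)²/7²) = -3*(-5 + (6 + 49)²/49) = -3*(-5 + (1/49)*55²) = -3*(-5 + (1/49)*3025) = -3*(-5 + 3025/49) = -3*2780/49 = -8340/49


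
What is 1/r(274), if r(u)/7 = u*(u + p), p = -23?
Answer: 1/481418 ≈ 2.0772e-6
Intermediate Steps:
r(u) = 7*u*(-23 + u) (r(u) = 7*(u*(u - 23)) = 7*(u*(-23 + u)) = 7*u*(-23 + u))
1/r(274) = 1/(7*274*(-23 + 274)) = 1/(7*274*251) = 1/481418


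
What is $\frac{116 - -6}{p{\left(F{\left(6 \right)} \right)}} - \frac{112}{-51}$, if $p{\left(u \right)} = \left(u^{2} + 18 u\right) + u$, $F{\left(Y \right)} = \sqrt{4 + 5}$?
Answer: $\frac{2269}{561} \approx 4.0446$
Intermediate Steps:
$F{\left(Y \right)} = 3$ ($F{\left(Y \right)} = \sqrt{9} = 3$)
$p{\left(u \right)} = u^{2} + 19 u$
$\frac{116 - -6}{p{\left(F{\left(6 \right)} \right)}} - \frac{112}{-51} = \frac{116 - -6}{3 \left(19 + 3\right)} - \frac{112}{-51} = \frac{116 + 6}{3 \cdot 22} - - \frac{112}{51} = \frac{122}{66} + \frac{112}{51} = 122 \cdot \frac{1}{66} + \frac{112}{51} = \frac{61}{33} + \frac{112}{51} = \frac{2269}{561}$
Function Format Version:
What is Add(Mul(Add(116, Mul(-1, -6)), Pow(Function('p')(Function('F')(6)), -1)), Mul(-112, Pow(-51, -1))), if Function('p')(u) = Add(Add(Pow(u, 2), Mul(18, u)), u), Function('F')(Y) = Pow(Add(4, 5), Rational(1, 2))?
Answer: Rational(2269, 561) ≈ 4.0446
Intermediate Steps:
Function('F')(Y) = 3 (Function('F')(Y) = Pow(9, Rational(1, 2)) = 3)
Function('p')(u) = Add(Pow(u, 2), Mul(19, u))
Add(Mul(Add(116, Mul(-1, -6)), Pow(Function('p')(Function('F')(6)), -1)), Mul(-112, Pow(-51, -1))) = Add(Mul(Add(116, Mul(-1, -6)), Pow(Mul(3, Add(19, 3)), -1)), Mul(-112, Pow(-51, -1))) = Add(Mul(Add(116, 6), Pow(Mul(3, 22), -1)), Mul(-112, Rational(-1, 51))) = Add(Mul(122, Pow(66, -1)), Rational(112, 51)) = Add(Mul(122, Rational(1, 66)), Rational(112, 51)) = Add(Rational(61, 33), Rational(112, 51)) = Rational(2269, 561)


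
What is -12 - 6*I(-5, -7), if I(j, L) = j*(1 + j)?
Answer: -132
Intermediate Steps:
-12 - 6*I(-5, -7) = -12 - (-30)*(1 - 5) = -12 - (-30)*(-4) = -12 - 6*20 = -12 - 120 = -132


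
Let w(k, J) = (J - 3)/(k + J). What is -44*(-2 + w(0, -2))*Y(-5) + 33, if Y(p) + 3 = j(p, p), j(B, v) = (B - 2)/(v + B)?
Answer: 418/5 ≈ 83.600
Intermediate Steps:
j(B, v) = (-2 + B)/(B + v)
Y(p) = -3 + (-2 + p)/(2*p) (Y(p) = -3 + (-2 + p)/(p + p) = -3 + (-2 + p)/((2*p)) = -3 + (1/(2*p))*(-2 + p) = -3 + (-2 + p)/(2*p))
w(k, J) = (-3 + J)/(J + k)
-44*(-2 + w(0, -2))*Y(-5) + 33 = -44*(-2 + (-3 - 2)/(-2 + 0))*(-5/2 - 1/(-5)) + 33 = -44*(-2 - 5/(-2))*(-5/2 - 1*(-⅕)) + 33 = -44*(-2 - ½*(-5))*(-5/2 + ⅕) + 33 = -44*(-2 + 5/2)*(-23)/10 + 33 = -22*(-23)/10 + 33 = -44*(-23/20) + 33 = 253/5 + 33 = 418/5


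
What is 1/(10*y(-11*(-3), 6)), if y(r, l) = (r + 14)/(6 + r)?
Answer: 39/470 ≈ 0.082979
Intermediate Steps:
y(r, l) = (14 + r)/(6 + r)
1/(10*y(-11*(-3), 6)) = 1/(10*((14 - 11*(-3))/(6 - 11*(-3)))) = 1/(10*((14 + 33)/(6 + 33))) = 1/(10*(47/39)) = 1/(470/39) = 39/470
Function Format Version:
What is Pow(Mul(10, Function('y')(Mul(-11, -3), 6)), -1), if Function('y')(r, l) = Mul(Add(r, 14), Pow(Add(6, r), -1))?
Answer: Rational(39, 470) ≈ 0.082979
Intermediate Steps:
Function('y')(r, l) = Mul(Pow(Add(6, r), -1), Add(14, r)) (Function('y')(r, l) = Mul(Add(14, r), Pow(Add(6, r), -1)) = Mul(Pow(Add(6, r), -1), Add(14, r)))
Pow(Mul(10, Function('y')(Mul(-11, -3), 6)), -1) = Pow(Mul(10, Mul(Pow(Add(6, Mul(-11, -3)), -1), Add(14, Mul(-11, -3)))), -1) = Pow(Mul(10, Mul(Pow(Add(6, 33), -1), Add(14, 33))), -1) = Pow(Mul(10, Mul(Pow(39, -1), 47)), -1) = Pow(Mul(10, Mul(Rational(1, 39), 47)), -1) = Pow(Mul(10, Rational(47, 39)), -1) = Pow(Rational(470, 39), -1) = Rational(39, 470)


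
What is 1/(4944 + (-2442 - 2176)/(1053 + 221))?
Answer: 637/3147019 ≈ 0.00020241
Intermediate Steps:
1/(4944 + (-2442 - 2176)/(1053 + 221)) = 1/(4944 - 4618/1274) = 1/(4944 - 4618*1/1274) = 1/(4944 - 2309/637) = 1/(3147019/637) = 637/3147019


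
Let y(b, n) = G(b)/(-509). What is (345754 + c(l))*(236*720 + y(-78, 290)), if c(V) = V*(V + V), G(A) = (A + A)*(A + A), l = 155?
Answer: 34050240806976/509 ≈ 6.6896e+10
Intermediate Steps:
G(A) = 4*A**2 (G(A) = (2*A)*(2*A) = 4*A**2)
y(b, n) = -4*b**2/509 (y(b, n) = (4*b**2)/(-509) = (4*b**2)*(-1/509) = -4*b**2/509)
c(V) = 2*V**2 (c(V) = V*(2*V) = 2*V**2)
(345754 + c(l))*(236*720 + y(-78, 290)) = (345754 + 2*155**2)*(236*720 - 4/509*(-78)**2) = (345754 + 2*24025)*(169920 - 4/509*6084) = (345754 + 48050)*(169920 - 24336/509) = 393804*(86464944/509) = 34050240806976/509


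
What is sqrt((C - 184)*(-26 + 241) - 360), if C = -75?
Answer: I*sqrt(56045) ≈ 236.74*I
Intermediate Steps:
sqrt((C - 184)*(-26 + 241) - 360) = sqrt((-75 - 184)*(-26 + 241) - 360) = sqrt(-259*215 - 360) = sqrt(-55685 - 360) = sqrt(-56045) = I*sqrt(56045)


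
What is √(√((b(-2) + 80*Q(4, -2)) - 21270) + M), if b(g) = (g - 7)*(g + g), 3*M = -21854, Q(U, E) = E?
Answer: √(-65562 + 9*I*√21394)/3 ≈ 0.85682 + 85.355*I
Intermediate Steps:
M = -21854/3 (M = (⅓)*(-21854) = -21854/3 ≈ -7284.7)
b(g) = 2*g*(-7 + g) (b(g) = (-7 + g)*(2*g) = 2*g*(-7 + g))
√(√((b(-2) + 80*Q(4, -2)) - 21270) + M) = √(√((2*(-2)*(-7 - 2) + 80*(-2)) - 21270) - 21854/3) = √(√((2*(-2)*(-9) - 160) - 21270) - 21854/3) = √(√((36 - 160) - 21270) - 21854/3) = √(√(-124 - 21270) - 21854/3) = √(√(-21394) - 21854/3) = √(I*√21394 - 21854/3) = √(-21854/3 + I*√21394)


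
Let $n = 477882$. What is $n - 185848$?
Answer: $292034$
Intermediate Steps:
$n - 185848 = 477882 - 185848 = 292034$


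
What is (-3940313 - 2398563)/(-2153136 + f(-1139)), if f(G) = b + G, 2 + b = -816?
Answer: 6338876/2155093 ≈ 2.9413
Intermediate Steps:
b = -818 (b = -2 - 816 = -818)
f(G) = -818 + G
(-3940313 - 2398563)/(-2153136 + f(-1139)) = (-3940313 - 2398563)/(-2153136 + (-818 - 1139)) = -6338876/(-2153136 - 1957) = -6338876/(-2155093) = -6338876*(-1/2155093) = 6338876/2155093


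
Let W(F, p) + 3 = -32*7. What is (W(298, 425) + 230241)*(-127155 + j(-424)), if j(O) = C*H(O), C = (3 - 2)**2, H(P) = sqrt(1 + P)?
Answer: -29247430170 + 690042*I*sqrt(47) ≈ -2.9247e+10 + 4.7307e+6*I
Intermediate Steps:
W(F, p) = -227 (W(F, p) = -3 - 32*7 = -3 - 224 = -227)
C = 1 (C = 1**2 = 1)
j(O) = sqrt(1 + O) (j(O) = 1*sqrt(1 + O) = sqrt(1 + O))
(W(298, 425) + 230241)*(-127155 + j(-424)) = (-227 + 230241)*(-127155 + sqrt(1 - 424)) = 230014*(-127155 + sqrt(-423)) = 230014*(-127155 + 3*I*sqrt(47)) = -29247430170 + 690042*I*sqrt(47)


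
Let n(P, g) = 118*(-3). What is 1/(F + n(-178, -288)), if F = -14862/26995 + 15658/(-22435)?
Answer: -121126565/43030027346 ≈ -0.0028149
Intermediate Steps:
n(P, g) = -354
F = -151223336/121126565 (F = -14862*1/26995 + 15658*(-1/22435) = -14862/26995 - 15658/22435 = -151223336/121126565 ≈ -1.2485)
1/(F + n(-178, -288)) = 1/(-151223336/121126565 - 354) = 1/(-43030027346/121126565) = -121126565/43030027346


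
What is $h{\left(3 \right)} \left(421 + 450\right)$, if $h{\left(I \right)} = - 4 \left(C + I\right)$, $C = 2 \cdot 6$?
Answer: $-52260$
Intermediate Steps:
$C = 12$
$h{\left(I \right)} = -48 - 4 I$ ($h{\left(I \right)} = - 4 \left(12 + I\right) = -48 - 4 I$)
$h{\left(3 \right)} \left(421 + 450\right) = \left(-48 - 12\right) \left(421 + 450\right) = \left(-48 - 12\right) 871 = \left(-60\right) 871 = -52260$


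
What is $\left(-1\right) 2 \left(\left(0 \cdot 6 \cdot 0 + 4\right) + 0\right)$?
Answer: $-8$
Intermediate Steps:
$\left(-1\right) 2 \left(\left(0 \cdot 6 \cdot 0 + 4\right) + 0\right) = - 2 \left(\left(0 \cdot 0 + 4\right) + 0\right) = - 2 \left(\left(0 + 4\right) + 0\right) = - 2 \left(4 + 0\right) = \left(-2\right) 4 = -8$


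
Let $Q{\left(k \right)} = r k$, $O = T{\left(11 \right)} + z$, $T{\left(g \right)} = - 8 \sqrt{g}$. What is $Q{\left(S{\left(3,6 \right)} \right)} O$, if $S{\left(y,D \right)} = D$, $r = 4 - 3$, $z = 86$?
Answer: $516 - 48 \sqrt{11} \approx 356.8$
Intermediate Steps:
$r = 1$ ($r = 4 - 3 = 1$)
$O = 86 - 8 \sqrt{11}$ ($O = - 8 \sqrt{11} + 86 = 86 - 8 \sqrt{11} \approx 59.467$)
$Q{\left(k \right)} = k$ ($Q{\left(k \right)} = 1 k = k$)
$Q{\left(S{\left(3,6 \right)} \right)} O = 6 \left(86 - 8 \sqrt{11}\right) = 516 - 48 \sqrt{11}$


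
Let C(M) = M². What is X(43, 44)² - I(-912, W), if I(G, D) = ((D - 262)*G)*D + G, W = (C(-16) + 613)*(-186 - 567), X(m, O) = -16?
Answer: 390659326785664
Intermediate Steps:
W = -654357 (W = ((-16)² + 613)*(-186 - 567) = (256 + 613)*(-753) = 869*(-753) = -654357)
I(G, D) = G + D*G*(-262 + D) (I(G, D) = ((-262 + D)*G)*D + G = (G*(-262 + D))*D + G = D*G*(-262 + D) + G = G + D*G*(-262 + D))
X(43, 44)² - I(-912, W) = (-16)² - (-912)*(1 + (-654357)² - 262*(-654357)) = 256 - (-912)*(1 + 428183083449 + 171441534) = 256 - (-912)*428354524984 = 256 - 1*(-390659326785408) = 256 + 390659326785408 = 390659326785664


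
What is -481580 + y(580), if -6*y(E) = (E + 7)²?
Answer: -3234049/6 ≈ -5.3901e+5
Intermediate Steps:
y(E) = -(7 + E)²/6 (y(E) = -(E + 7)²/6 = -(7 + E)²/6)
-481580 + y(580) = -481580 - (7 + 580)²/6 = -481580 - ⅙*587² = -481580 - ⅙*344569 = -481580 - 344569/6 = -3234049/6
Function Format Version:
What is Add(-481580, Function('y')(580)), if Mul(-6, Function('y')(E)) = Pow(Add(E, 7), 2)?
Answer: Rational(-3234049, 6) ≈ -5.3901e+5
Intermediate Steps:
Function('y')(E) = Mul(Rational(-1, 6), Pow(Add(7, E), 2)) (Function('y')(E) = Mul(Rational(-1, 6), Pow(Add(E, 7), 2)) = Mul(Rational(-1, 6), Pow(Add(7, E), 2)))
Add(-481580, Function('y')(580)) = Add(-481580, Mul(Rational(-1, 6), Pow(Add(7, 580), 2))) = Add(-481580, Mul(Rational(-1, 6), Pow(587, 2))) = Add(-481580, Mul(Rational(-1, 6), 344569)) = Add(-481580, Rational(-344569, 6)) = Rational(-3234049, 6)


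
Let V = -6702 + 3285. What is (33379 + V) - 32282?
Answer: -2320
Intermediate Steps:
V = -3417
(33379 + V) - 32282 = (33379 - 3417) - 32282 = 29962 - 32282 = -2320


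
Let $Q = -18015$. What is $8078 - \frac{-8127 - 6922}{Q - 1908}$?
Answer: $\frac{160922945}{19923} \approx 8077.2$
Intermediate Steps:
$8078 - \frac{-8127 - 6922}{Q - 1908} = 8078 - \frac{-8127 - 6922}{-18015 - 1908} = 8078 - - \frac{15049}{-19923} = 8078 - \left(-15049\right) \left(- \frac{1}{19923}\right) = 8078 - \frac{15049}{19923} = \frac{160922945}{19923}$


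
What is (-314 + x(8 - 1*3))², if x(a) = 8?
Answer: 93636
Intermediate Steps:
(-314 + x(8 - 1*3))² = (-314 + 8)² = (-306)² = 93636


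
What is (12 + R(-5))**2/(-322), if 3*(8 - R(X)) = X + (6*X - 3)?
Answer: -686/207 ≈ -3.3140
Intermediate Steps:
R(X) = 9 - 7*X/3 (R(X) = 8 - (X + (6*X - 3))/3 = 8 - (X + (-3 + 6*X))/3 = 8 - (-3 + 7*X)/3 = 8 + (1 - 7*X/3) = 9 - 7*X/3)
(12 + R(-5))**2/(-322) = (12 + (9 - 7/3*(-5)))**2/(-322) = (12 + (9 + 35/3))**2*(-1/322) = (12 + 62/3)**2*(-1/322) = (98/3)**2*(-1/322) = (9604/9)*(-1/322) = -686/207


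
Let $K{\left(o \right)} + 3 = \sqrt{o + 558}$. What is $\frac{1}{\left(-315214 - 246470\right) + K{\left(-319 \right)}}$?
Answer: $- \frac{561687}{315492285730} - \frac{\sqrt{239}}{315492285730} \approx -1.7804 \cdot 10^{-6}$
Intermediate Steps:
$K{\left(o \right)} = -3 + \sqrt{558 + o}$ ($K{\left(o \right)} = -3 + \sqrt{o + 558} = -3 + \sqrt{558 + o}$)
$\frac{1}{\left(-315214 - 246470\right) + K{\left(-319 \right)}} = \frac{1}{\left(-315214 - 246470\right) - \left(3 - \sqrt{558 - 319}\right)} = \frac{1}{\left(-315214 - 246470\right) - \left(3 - \sqrt{239}\right)} = \frac{1}{-561684 - \left(3 - \sqrt{239}\right)} = \frac{1}{-561687 + \sqrt{239}}$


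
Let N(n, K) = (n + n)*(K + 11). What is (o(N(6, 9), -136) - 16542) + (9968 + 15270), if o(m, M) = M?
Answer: 8560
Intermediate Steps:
N(n, K) = 2*n*(11 + K) (N(n, K) = (2*n)*(11 + K) = 2*n*(11 + K))
(o(N(6, 9), -136) - 16542) + (9968 + 15270) = (-136 - 16542) + (9968 + 15270) = -16678 + 25238 = 8560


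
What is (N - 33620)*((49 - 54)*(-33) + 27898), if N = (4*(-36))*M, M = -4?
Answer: -927313772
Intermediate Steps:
N = 576 (N = (4*(-36))*(-4) = -144*(-4) = 576)
(N - 33620)*((49 - 54)*(-33) + 27898) = (576 - 33620)*((49 - 54)*(-33) + 27898) = -33044*(-5*(-33) + 27898) = -33044*(165 + 27898) = -33044*28063 = -927313772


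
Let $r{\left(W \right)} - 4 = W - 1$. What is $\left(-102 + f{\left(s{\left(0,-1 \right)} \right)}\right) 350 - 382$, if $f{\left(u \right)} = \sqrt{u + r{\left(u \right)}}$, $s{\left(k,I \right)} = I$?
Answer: $-35732$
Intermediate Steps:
$r{\left(W \right)} = 3 + W$ ($r{\left(W \right)} = 4 + \left(W - 1\right) = 4 + \left(-1 + W\right) = 3 + W$)
$f{\left(u \right)} = \sqrt{3 + 2 u}$ ($f{\left(u \right)} = \sqrt{u + \left(3 + u\right)} = \sqrt{3 + 2 u}$)
$\left(-102 + f{\left(s{\left(0,-1 \right)} \right)}\right) 350 - 382 = \left(-102 + \sqrt{3 + 2 \left(-1\right)}\right) 350 - 382 = \left(-102 + \sqrt{3 - 2}\right) 350 - 382 = \left(-102 + \sqrt{1}\right) 350 - 382 = \left(-102 + 1\right) 350 - 382 = \left(-101\right) 350 - 382 = -35350 - 382 = -35732$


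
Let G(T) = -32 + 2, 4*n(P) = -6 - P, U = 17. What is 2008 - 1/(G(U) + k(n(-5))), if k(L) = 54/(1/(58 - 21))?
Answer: 3951743/1968 ≈ 2008.0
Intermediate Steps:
n(P) = -3/2 - P/4 (n(P) = (-6 - P)/4 = -3/2 - P/4)
k(L) = 1998 (k(L) = 54/(1/37) = 54*37 = 1998)
G(T) = -30
2008 - 1/(G(U) + k(n(-5))) = 2008 - 1/(-30 + 1998) = 2008 - 1/1968 = 3951743/1968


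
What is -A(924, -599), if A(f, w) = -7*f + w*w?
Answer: -352333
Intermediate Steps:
A(f, w) = w² - 7*f (A(f, w) = -7*f + w² = w² - 7*f)
-A(924, -599) = -((-599)² - 7*924) = -(358801 - 6468) = -1*352333 = -352333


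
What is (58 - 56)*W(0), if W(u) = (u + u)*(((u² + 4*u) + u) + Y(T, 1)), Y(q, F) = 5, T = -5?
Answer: 0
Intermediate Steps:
W(u) = 2*u*(5 + u² + 5*u) (W(u) = (u + u)*(((u² + 4*u) + u) + 5) = (2*u)*((u² + 5*u) + 5) = (2*u)*(5 + u² + 5*u) = 2*u*(5 + u² + 5*u))
(58 - 56)*W(0) = (58 - 56)*(2*0*(5 + 0² + 5*0)) = 2*(2*0*(5 + 0 + 0)) = 2*(2*0*5) = 2*0 = 0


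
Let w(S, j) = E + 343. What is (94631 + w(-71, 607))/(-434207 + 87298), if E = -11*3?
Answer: -94941/346909 ≈ -0.27368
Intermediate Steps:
E = -33
w(S, j) = 310 (w(S, j) = -33 + 343 = 310)
(94631 + w(-71, 607))/(-434207 + 87298) = (94631 + 310)/(-434207 + 87298) = 94941/(-346909) = 94941*(-1/346909) = -94941/346909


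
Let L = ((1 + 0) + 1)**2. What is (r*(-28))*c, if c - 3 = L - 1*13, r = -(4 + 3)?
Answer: -1176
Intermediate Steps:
L = 4 (L = (1 + 1)**2 = 2**2 = 4)
r = -7 (r = -1*7 = -7)
c = -6 (c = 3 + (4 - 1*13) = 3 + (4 - 13) = 3 - 9 = -6)
(r*(-28))*c = -7*(-28)*(-6) = 196*(-6) = -1176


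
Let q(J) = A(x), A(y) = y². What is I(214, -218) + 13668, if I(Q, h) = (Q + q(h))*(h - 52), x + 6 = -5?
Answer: -76782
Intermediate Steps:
x = -11 (x = -6 - 5 = -11)
q(J) = 121 (q(J) = (-11)² = 121)
I(Q, h) = (-52 + h)*(121 + Q) (I(Q, h) = (Q + 121)*(h - 52) = (121 + Q)*(-52 + h) = (-52 + h)*(121 + Q))
I(214, -218) + 13668 = (-6292 - 52*214 + 121*(-218) + 214*(-218)) + 13668 = (-6292 - 11128 - 26378 - 46652) + 13668 = -90450 + 13668 = -76782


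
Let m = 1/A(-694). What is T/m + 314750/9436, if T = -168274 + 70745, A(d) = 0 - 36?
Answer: 16565262967/4718 ≈ 3.5111e+6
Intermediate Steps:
A(d) = -36
T = -97529
m = -1/36 (m = 1/(-36) = -1/36 ≈ -0.027778)
T/m + 314750/9436 = -97529/(-1/36) + 314750/9436 = -97529*(-36) + 314750*(1/9436) = 3511044 + 157375/4718 = 16565262967/4718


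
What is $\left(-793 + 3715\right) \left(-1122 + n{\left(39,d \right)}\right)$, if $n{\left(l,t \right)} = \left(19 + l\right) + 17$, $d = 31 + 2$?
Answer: $-3059334$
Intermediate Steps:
$d = 33$
$n{\left(l,t \right)} = 36 + l$
$\left(-793 + 3715\right) \left(-1122 + n{\left(39,d \right)}\right) = \left(-793 + 3715\right) \left(-1122 + \left(36 + 39\right)\right) = 2922 \left(-1122 + 75\right) = 2922 \left(-1047\right) = -3059334$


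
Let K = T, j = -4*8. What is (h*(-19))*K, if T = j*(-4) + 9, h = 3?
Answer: -7809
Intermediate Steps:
j = -32
T = 137 (T = -32*(-4) + 9 = 128 + 9 = 137)
K = 137
(h*(-19))*K = (3*(-19))*137 = -57*137 = -7809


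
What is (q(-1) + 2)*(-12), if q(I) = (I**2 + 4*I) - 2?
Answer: 36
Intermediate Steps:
q(I) = -2 + I**2 + 4*I
(q(-1) + 2)*(-12) = ((-2 + (-1)**2 + 4*(-1)) + 2)*(-12) = ((-2 + 1 - 4) + 2)*(-12) = (-5 + 2)*(-12) = -3*(-12) = 36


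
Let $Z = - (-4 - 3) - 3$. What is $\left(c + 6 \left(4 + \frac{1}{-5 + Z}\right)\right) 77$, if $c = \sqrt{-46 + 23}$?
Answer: $1386 + 77 i \sqrt{23} \approx 1386.0 + 369.28 i$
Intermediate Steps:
$c = i \sqrt{23}$ ($c = \sqrt{-23} = i \sqrt{23} \approx 4.7958 i$)
$Z = 4$ ($Z = \left(-1\right) \left(-7\right) - 3 = 7 - 3 = 4$)
$\left(c + 6 \left(4 + \frac{1}{-5 + Z}\right)\right) 77 = \left(i \sqrt{23} + 6 \left(4 + \frac{1}{-5 + 4}\right)\right) 77 = \left(i \sqrt{23} + 6 \left(4 + \frac{1}{-1}\right)\right) 77 = \left(i \sqrt{23} + 6 \left(4 - 1\right)\right) 77 = \left(i \sqrt{23} + 6 \cdot 3\right) 77 = \left(i \sqrt{23} + 18\right) 77 = \left(18 + i \sqrt{23}\right) 77 = 1386 + 77 i \sqrt{23}$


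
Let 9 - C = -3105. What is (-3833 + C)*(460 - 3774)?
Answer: 2382766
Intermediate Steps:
C = 3114 (C = 9 - 1*(-3105) = 9 + 3105 = 3114)
(-3833 + C)*(460 - 3774) = (-3833 + 3114)*(460 - 3774) = -719*(-3314) = 2382766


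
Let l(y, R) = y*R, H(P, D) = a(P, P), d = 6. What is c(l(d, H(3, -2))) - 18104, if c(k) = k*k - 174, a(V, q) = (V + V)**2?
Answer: 28378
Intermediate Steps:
a(V, q) = 4*V**2 (a(V, q) = (2*V)**2 = 4*V**2)
H(P, D) = 4*P**2
l(y, R) = R*y
c(k) = -174 + k**2 (c(k) = k**2 - 174 = -174 + k**2)
c(l(d, H(3, -2))) - 18104 = (-174 + ((4*3**2)*6)**2) - 18104 = (-174 + ((4*9)*6)**2) - 18104 = (-174 + (36*6)**2) - 18104 = (-174 + 216**2) - 18104 = (-174 + 46656) - 18104 = 46482 - 18104 = 28378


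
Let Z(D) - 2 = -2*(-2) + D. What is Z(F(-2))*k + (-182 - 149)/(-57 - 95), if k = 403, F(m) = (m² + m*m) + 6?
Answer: 1225451/152 ≈ 8062.2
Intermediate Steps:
F(m) = 6 + 2*m² (F(m) = (m² + m²) + 6 = 2*m² + 6 = 6 + 2*m²)
Z(D) = 6 + D (Z(D) = 2 + (-2*(-2) + D) = 2 + (4 + D) = 6 + D)
Z(F(-2))*k + (-182 - 149)/(-57 - 95) = (6 + (6 + 2*(-2)²))*403 + (-182 - 149)/(-57 - 95) = (6 + (6 + 2*4))*403 - 331/(-152) = (6 + (6 + 8))*403 - 331*(-1/152) = (6 + 14)*403 + 331/152 = 20*403 + 331/152 = 8060 + 331/152 = 1225451/152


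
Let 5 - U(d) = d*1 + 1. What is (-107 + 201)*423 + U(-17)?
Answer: 39783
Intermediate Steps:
U(d) = 4 - d (U(d) = 5 - (d*1 + 1) = 5 - (d + 1) = 5 - (1 + d) = 5 + (-1 - d) = 4 - d)
(-107 + 201)*423 + U(-17) = (-107 + 201)*423 + (4 - 1*(-17)) = 94*423 + (4 + 17) = 39762 + 21 = 39783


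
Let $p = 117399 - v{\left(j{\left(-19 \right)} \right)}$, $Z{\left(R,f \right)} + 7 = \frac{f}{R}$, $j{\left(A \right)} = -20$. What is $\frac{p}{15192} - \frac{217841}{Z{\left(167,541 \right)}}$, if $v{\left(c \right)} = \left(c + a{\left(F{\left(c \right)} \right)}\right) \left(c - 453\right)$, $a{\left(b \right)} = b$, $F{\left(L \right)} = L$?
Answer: $\frac{138184600909}{2385144} \approx 57936.0$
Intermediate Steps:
$v{\left(c \right)} = 2 c \left(-453 + c\right)$ ($v{\left(c \right)} = \left(c + c\right) \left(c - 453\right) = 2 c \left(-453 + c\right)$)
$Z{\left(R,f \right)} = -7 + \frac{f}{R}$
$p = 98479$ ($p = 117399 - 2 \left(-20\right) \left(-453 - 20\right) = 117399 - 2 \left(-20\right) \left(-473\right) = 117399 - 18920 = 98479$)
$\frac{p}{15192} - \frac{217841}{Z{\left(167,541 \right)}} = \frac{98479}{15192} - \frac{217841}{-7 + \frac{541}{167}} = \frac{98479}{15192} - \frac{217841}{- \frac{628}{167}} = \frac{98479}{15192} - - \frac{36379447}{628} = \frac{98479}{15192} + \frac{36379447}{628} = \frac{138184600909}{2385144}$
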